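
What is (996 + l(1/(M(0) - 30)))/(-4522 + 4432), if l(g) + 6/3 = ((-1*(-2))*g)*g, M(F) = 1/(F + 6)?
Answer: -15924413/1441845 ≈ -11.044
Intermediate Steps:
M(F) = 1/(6 + F)
l(g) = -2 + 2*g² (l(g) = -2 + ((-1*(-2))*g)*g = -2 + (2*g)*g = -2 + 2*g²)
(996 + l(1/(M(0) - 30)))/(-4522 + 4432) = (996 + (-2 + 2*(1/(1/(6 + 0) - 30))²))/(-4522 + 4432) = (996 + (-2 + 2*(1/(1/6 - 30))²))/(-90) = (996 + (-2 + 2*(1/(⅙ - 30))²))*(-1/90) = (996 + (-2 + 2*(1/(-179/6))²))*(-1/90) = (996 + (-2 + 2*(-6/179)²))*(-1/90) = (996 + (-2 + 2*(36/32041)))*(-1/90) = (996 + (-2 + 72/32041))*(-1/90) = (996 - 64010/32041)*(-1/90) = (31848826/32041)*(-1/90) = -15924413/1441845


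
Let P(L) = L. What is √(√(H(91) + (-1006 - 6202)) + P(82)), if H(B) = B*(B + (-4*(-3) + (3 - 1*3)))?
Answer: √(82 + √2165) ≈ 11.337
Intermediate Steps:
H(B) = B*(12 + B) (H(B) = B*(B + (12 + (3 - 3))) = B*(B + (12 + 0)) = B*(B + 12) = B*(12 + B))
√(√(H(91) + (-1006 - 6202)) + P(82)) = √(√(91*(12 + 91) + (-1006 - 6202)) + 82) = √(√(91*103 - 7208) + 82) = √(√(9373 - 7208) + 82) = √(√2165 + 82) = √(82 + √2165)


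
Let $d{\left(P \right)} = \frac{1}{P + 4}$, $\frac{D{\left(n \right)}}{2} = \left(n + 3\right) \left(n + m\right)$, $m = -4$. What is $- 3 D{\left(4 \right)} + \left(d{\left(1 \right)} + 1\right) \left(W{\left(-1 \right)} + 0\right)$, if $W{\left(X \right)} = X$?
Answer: $- \frac{6}{5} \approx -1.2$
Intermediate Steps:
$D{\left(n \right)} = 2 \left(-4 + n\right) \left(3 + n\right)$ ($D{\left(n \right)} = 2 \left(n + 3\right) \left(n - 4\right) = 2 \left(3 + n\right) \left(-4 + n\right) = 2 \left(-4 + n\right) \left(3 + n\right)$)
$d{\left(P \right)} = \frac{1}{4 + P}$
$- 3 D{\left(4 \right)} + \left(d{\left(1 \right)} + 1\right) \left(W{\left(-1 \right)} + 0\right) = - 3 \left(-24 - 8 + 2 \cdot 4^{2}\right) + \left(\frac{1}{4 + 1} + 1\right) \left(-1 + 0\right) = - 3 \left(-24 - 8 + 2 \cdot 16\right) + \left(\frac{1}{5} + 1\right) \left(-1\right) = - 3 \left(-24 - 8 + 32\right) + \left(\frac{1}{5} + 1\right) \left(-1\right) = \left(-3\right) 0 + \frac{6}{5} \left(-1\right) = 0 - \frac{6}{5} = - \frac{6}{5}$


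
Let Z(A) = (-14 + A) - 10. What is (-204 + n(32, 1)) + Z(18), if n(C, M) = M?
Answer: -209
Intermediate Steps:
Z(A) = -24 + A
(-204 + n(32, 1)) + Z(18) = (-204 + 1) + (-24 + 18) = -203 - 6 = -209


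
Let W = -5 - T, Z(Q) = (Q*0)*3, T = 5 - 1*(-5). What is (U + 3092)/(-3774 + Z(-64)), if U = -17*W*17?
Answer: -7427/3774 ≈ -1.9679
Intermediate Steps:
T = 10 (T = 5 + 5 = 10)
Z(Q) = 0 (Z(Q) = 0*3 = 0)
W = -15 (W = -5 - 1*10 = -5 - 10 = -15)
U = 4335 (U = -17*(-15)*17 = 255*17 = 4335)
(U + 3092)/(-3774 + Z(-64)) = (4335 + 3092)/(-3774 + 0) = 7427/(-3774) = 7427*(-1/3774) = -7427/3774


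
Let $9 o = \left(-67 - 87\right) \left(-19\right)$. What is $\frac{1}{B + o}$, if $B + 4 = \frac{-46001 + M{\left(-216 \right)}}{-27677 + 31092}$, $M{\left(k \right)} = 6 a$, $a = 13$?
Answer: $\frac{30735}{9456043} \approx 0.0032503$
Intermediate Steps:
$o = \frac{2926}{9}$ ($o = \frac{\left(-67 - 87\right) \left(-19\right)}{9} = \frac{\left(-154\right) \left(-19\right)}{9} = \frac{1}{9} \cdot 2926 = \frac{2926}{9} \approx 325.11$)
$M{\left(k \right)} = 78$ ($M{\left(k \right)} = 6 \cdot 13 = 78$)
$B = - \frac{59583}{3415}$ ($B = -4 + \frac{-46001 + 78}{-27677 + 31092} = -4 - \frac{45923}{3415} = - \frac{59583}{3415} \approx -17.447$)
$\frac{1}{B + o} = \frac{1}{- \frac{59583}{3415} + \frac{2926}{9}} = \frac{1}{\frac{9456043}{30735}} = \frac{30735}{9456043}$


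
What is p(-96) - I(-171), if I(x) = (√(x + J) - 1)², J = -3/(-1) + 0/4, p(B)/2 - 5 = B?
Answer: -15 + 4*I*√42 ≈ -15.0 + 25.923*I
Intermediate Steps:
p(B) = 10 + 2*B
J = 3 (J = -3*(-1) + 0*(¼) = 3 + 0 = 3)
I(x) = (-1 + √(3 + x))² (I(x) = (√(x + 3) - 1)² = (√(3 + x) - 1)² = (-1 + √(3 + x))²)
p(-96) - I(-171) = (10 + 2*(-96)) - (-1 + √(3 - 171))² = (10 - 192) - (-1 + √(-168))² = -182 - (-1 + 2*I*√42)²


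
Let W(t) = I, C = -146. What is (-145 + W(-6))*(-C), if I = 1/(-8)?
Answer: -84753/4 ≈ -21188.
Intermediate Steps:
I = -⅛ ≈ -0.12500
W(t) = -⅛
(-145 + W(-6))*(-C) = (-145 - ⅛)*(-1*(-146)) = -1161/8*146 = -84753/4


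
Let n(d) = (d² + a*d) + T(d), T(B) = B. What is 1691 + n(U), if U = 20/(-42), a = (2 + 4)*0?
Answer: 745621/441 ≈ 1690.8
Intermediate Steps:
a = 0 (a = 6*0 = 0)
U = -10/21 (U = 20*(-1/42) = -10/21 ≈ -0.47619)
n(d) = d + d² (n(d) = (d² + 0*d) + d = (d² + 0) + d = d² + d = d + d²)
1691 + n(U) = 1691 - 10*(1 - 10/21)/21 = 1691 - 10/21*11/21 = 1691 - 110/441 = 745621/441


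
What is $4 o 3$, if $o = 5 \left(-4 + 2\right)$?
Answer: $-120$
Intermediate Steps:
$o = -10$ ($o = 5 \left(-2\right) = -10$)
$4 o 3 = 4 \left(-10\right) 3 = \left(-40\right) 3 = -120$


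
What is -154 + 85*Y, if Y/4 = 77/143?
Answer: 378/13 ≈ 29.077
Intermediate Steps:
Y = 28/13 (Y = 4*(77/143) = 4*(77*(1/143)) = 4*(7/13) = 28/13 ≈ 2.1538)
-154 + 85*Y = -154 + 85*(28/13) = -154 + 2380/13 = 378/13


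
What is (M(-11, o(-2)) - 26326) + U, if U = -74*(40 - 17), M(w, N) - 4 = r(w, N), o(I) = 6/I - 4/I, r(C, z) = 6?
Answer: -28018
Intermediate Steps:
o(I) = 2/I
M(w, N) = 10 (M(w, N) = 4 + 6 = 10)
U = -1702 (U = -74*23 = -1702)
(M(-11, o(-2)) - 26326) + U = (10 - 26326) - 1702 = -26316 - 1702 = -28018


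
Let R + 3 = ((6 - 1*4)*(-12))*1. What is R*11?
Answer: -297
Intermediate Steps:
R = -27 (R = -3 + ((6 - 1*4)*(-12))*1 = -3 + ((6 - 4)*(-12))*1 = -3 + (2*(-12))*1 = -3 - 24*1 = -3 - 24 = -27)
R*11 = -27*11 = -297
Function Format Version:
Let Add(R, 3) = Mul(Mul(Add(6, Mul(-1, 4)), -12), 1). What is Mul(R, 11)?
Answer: -297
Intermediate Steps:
R = -27 (R = Add(-3, Mul(Mul(Add(6, Mul(-1, 4)), -12), 1)) = Add(-3, Mul(Mul(Add(6, -4), -12), 1)) = Add(-3, Mul(Mul(2, -12), 1)) = Add(-3, Mul(-24, 1)) = Add(-3, -24) = -27)
Mul(R, 11) = Mul(-27, 11) = -297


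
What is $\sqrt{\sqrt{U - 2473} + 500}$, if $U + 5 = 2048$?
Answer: $\sqrt{500 + i \sqrt{430}} \approx 22.365 + 0.4636 i$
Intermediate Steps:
$U = 2043$ ($U = -5 + 2048 = 2043$)
$\sqrt{\sqrt{U - 2473} + 500} = \sqrt{\sqrt{2043 - 2473} + 500} = \sqrt{\sqrt{-430} + 500} = \sqrt{i \sqrt{430} + 500} = \sqrt{500 + i \sqrt{430}}$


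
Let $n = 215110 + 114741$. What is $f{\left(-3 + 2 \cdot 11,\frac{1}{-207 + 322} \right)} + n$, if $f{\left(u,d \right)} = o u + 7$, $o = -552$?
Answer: $319370$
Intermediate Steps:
$n = 329851$
$f{\left(u,d \right)} = 7 - 552 u$ ($f{\left(u,d \right)} = - 552 u + 7 = 7 - 552 u$)
$f{\left(-3 + 2 \cdot 11,\frac{1}{-207 + 322} \right)} + n = \left(7 - 552 \left(-3 + 2 \cdot 11\right)\right) + 329851 = \left(7 - 552 \left(-3 + 22\right)\right) + 329851 = \left(7 - 10488\right) + 329851 = -10481 + 329851 = 319370$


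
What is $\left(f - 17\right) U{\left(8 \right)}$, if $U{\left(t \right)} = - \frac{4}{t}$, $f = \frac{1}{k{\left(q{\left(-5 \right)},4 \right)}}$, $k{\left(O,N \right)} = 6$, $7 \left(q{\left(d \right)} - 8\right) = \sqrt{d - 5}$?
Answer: $\frac{101}{12} \approx 8.4167$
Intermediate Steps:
$q{\left(d \right)} = 8 + \frac{\sqrt{-5 + d}}{7}$ ($q{\left(d \right)} = 8 + \frac{\sqrt{d - 5}}{7} = 8 + \frac{\sqrt{-5 + d}}{7}$)
$f = \frac{1}{6} \approx 0.16667$
$\left(f - 17\right) U{\left(8 \right)} = \left(\frac{1}{6} - 17\right) \left(- \frac{4}{8}\right) = - \frac{101 \left(\left(-4\right) \frac{1}{8}\right)}{6} = \left(- \frac{101}{6}\right) \left(- \frac{1}{2}\right) = \frac{101}{12}$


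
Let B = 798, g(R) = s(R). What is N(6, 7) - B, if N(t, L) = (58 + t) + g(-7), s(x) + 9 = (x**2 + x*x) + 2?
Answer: -643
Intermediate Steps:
s(x) = -7 + 2*x**2 (s(x) = -9 + ((x**2 + x*x) + 2) = -9 + ((x**2 + x**2) + 2) = -9 + (2*x**2 + 2) = -9 + (2 + 2*x**2) = -7 + 2*x**2)
g(R) = -7 + 2*R**2
N(t, L) = 149 + t (N(t, L) = (58 + t) + (-7 + 2*(-7)**2) = (58 + t) + (-7 + 2*49) = (58 + t) + (-7 + 98) = (58 + t) + 91 = 149 + t)
N(6, 7) - B = (149 + 6) - 1*798 = 155 - 798 = -643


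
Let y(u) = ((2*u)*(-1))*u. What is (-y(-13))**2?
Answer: 114244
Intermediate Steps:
y(u) = -2*u**2 (y(u) = (-2*u)*u = -2*u**2)
(-y(-13))**2 = (-(-2)*(-13)**2)**2 = (-(-2)*169)**2 = (-1*(-338))**2 = 338**2 = 114244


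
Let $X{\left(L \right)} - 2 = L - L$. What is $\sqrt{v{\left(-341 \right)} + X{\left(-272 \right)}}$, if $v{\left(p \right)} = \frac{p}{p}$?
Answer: $\sqrt{3} \approx 1.732$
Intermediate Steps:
$X{\left(L \right)} = 2$ ($X{\left(L \right)} = 2 + \left(L - L\right) = 2 + 0 = 2$)
$v{\left(p \right)} = 1$
$\sqrt{v{\left(-341 \right)} + X{\left(-272 \right)}} = \sqrt{1 + 2} = \sqrt{3}$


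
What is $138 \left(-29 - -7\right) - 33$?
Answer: $-3069$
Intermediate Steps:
$138 \left(-29 - -7\right) - 33 = 138 \left(-29 + 7\right) - 33 = 138 \left(-22\right) - 33 = -3036 - 33 = -3069$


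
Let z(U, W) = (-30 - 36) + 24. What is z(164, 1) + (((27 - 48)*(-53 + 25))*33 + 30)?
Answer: 19392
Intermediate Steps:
z(U, W) = -42 (z(U, W) = -66 + 24 = -42)
z(164, 1) + (((27 - 48)*(-53 + 25))*33 + 30) = -42 + (((27 - 48)*(-53 + 25))*33 + 30) = -42 + (-21*(-28)*33 + 30) = -42 + (588*33 + 30) = -42 + (19404 + 30) = -42 + 19434 = 19392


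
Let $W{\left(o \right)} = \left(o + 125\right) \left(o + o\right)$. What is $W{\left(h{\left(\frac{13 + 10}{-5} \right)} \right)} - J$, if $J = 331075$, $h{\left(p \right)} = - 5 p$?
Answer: $-324267$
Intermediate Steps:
$W{\left(o \right)} = 2 o \left(125 + o\right)$ ($W{\left(o \right)} = \left(125 + o\right) 2 o = 2 o \left(125 + o\right)$)
$W{\left(h{\left(\frac{13 + 10}{-5} \right)} \right)} - J = 2 \left(- 5 \frac{13 + 10}{-5}\right) \left(125 - 5 \frac{13 + 10}{-5}\right) - 331075 = 2 \left(- 5 \cdot 23 \left(- \frac{1}{5}\right)\right) \left(125 - 5 \cdot 23 \left(- \frac{1}{5}\right)\right) - 331075 = 2 \left(\left(-5\right) \left(- \frac{23}{5}\right)\right) \left(125 - -23\right) - 331075 = 2 \cdot 23 \left(125 + 23\right) - 331075 = 2 \cdot 23 \cdot 148 - 331075 = 6808 - 331075 = -324267$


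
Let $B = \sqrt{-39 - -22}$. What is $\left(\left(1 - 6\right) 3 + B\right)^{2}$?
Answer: $\left(-15 + i \sqrt{17}\right)^{2} \approx 208.0 - 123.69 i$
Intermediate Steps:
$B = i \sqrt{17}$ ($B = \sqrt{-39 + \left(-16 + 38\right)} = \sqrt{-39 + 22} = \sqrt{-17} = i \sqrt{17} \approx 4.1231 i$)
$\left(\left(1 - 6\right) 3 + B\right)^{2} = \left(\left(1 - 6\right) 3 + i \sqrt{17}\right)^{2} = \left(\left(-5\right) 3 + i \sqrt{17}\right)^{2} = \left(-15 + i \sqrt{17}\right)^{2}$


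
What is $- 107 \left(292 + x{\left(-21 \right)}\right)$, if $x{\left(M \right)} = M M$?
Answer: $-78431$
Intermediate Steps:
$x{\left(M \right)} = M^{2}$
$- 107 \left(292 + x{\left(-21 \right)}\right) = - 107 \left(292 + \left(-21\right)^{2}\right) = - 107 \left(292 + 441\right) = \left(-107\right) 733 = -78431$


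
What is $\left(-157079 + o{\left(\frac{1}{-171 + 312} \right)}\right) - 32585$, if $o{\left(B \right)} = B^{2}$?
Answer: $- \frac{3770709983}{19881} \approx -1.8966 \cdot 10^{5}$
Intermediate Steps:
$\left(-157079 + o{\left(\frac{1}{-171 + 312} \right)}\right) - 32585 = \left(-157079 + \left(\frac{1}{-171 + 312}\right)^{2}\right) - 32585 = \left(-157079 + \left(\frac{1}{141}\right)^{2}\right) - 32585 = \left(-157079 + \frac{1}{19881}\right) - 32585 = - \frac{3122887598}{19881} - 32585 = - \frac{3770709983}{19881}$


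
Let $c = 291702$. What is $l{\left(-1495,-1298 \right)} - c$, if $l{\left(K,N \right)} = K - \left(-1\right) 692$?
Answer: $-292505$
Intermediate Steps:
$l{\left(K,N \right)} = 692 + K$ ($l{\left(K,N \right)} = K - -692 = K + 692 = 692 + K$)
$l{\left(-1495,-1298 \right)} - c = \left(692 - 1495\right) - 291702 = -803 - 291702 = -292505$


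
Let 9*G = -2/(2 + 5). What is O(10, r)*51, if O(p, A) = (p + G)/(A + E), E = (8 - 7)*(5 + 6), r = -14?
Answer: -10676/63 ≈ -169.46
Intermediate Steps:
E = 11 (E = 1*11 = 11)
G = -2/63 (G = (-2/(2 + 5))/9 = (-2/7)/9 = ((⅐)*(-2))/9 = (⅑)*(-2/7) = -2/63 ≈ -0.031746)
O(p, A) = (-2/63 + p)/(11 + A) (O(p, A) = (p - 2/63)/(A + 11) = (-2/63 + p)/(11 + A))
O(10, r)*51 = ((-2/63 + 10)/(11 - 14))*51 = ((628/63)/(-3))*51 = -⅓*628/63*51 = -628/189*51 = -10676/63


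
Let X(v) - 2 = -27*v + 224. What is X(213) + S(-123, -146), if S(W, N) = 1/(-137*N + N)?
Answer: -109704399/19856 ≈ -5525.0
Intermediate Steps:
X(v) = 226 - 27*v (X(v) = 2 + (-27*v + 224) = 2 + (224 - 27*v) = 226 - 27*v)
S(W, N) = -1/(136*N) (S(W, N) = 1/(-136*N) = -1/(136*N))
X(213) + S(-123, -146) = (226 - 27*213) - 1/136/(-146) = (226 - 5751) - 1/136*(-1/146) = -5525 + 1/19856 = -109704399/19856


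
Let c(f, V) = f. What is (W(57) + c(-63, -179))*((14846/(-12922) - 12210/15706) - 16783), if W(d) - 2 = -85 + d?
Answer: 5830441357539/3902941 ≈ 1.4939e+6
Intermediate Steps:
W(d) = -83 + d (W(d) = 2 + (-85 + d) = -83 + d)
(W(57) + c(-63, -179))*((14846/(-12922) - 12210/15706) - 16783) = ((-83 + 57) - 63)*((14846/(-12922) - 12210/15706) - 16783) = (-26 - 63)*((14846*(-1/12922) - 12210*1/15706) - 16783) = -89*((-571/497 - 6105/7853) - 16783) = -89*(-7518248/3902941 - 16783) = -89*(-65510577051/3902941) = 5830441357539/3902941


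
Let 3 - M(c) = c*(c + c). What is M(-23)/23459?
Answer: -1055/23459 ≈ -0.044972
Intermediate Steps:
M(c) = 3 - 2*c² (M(c) = 3 - c*(c + c) = 3 - c*2*c = 3 - 2*c²)
M(-23)/23459 = (3 - 2*(-23)²)/23459 = (3 - 2*529)*(1/23459) = (3 - 1058)*(1/23459) = -1055*1/23459 = -1055/23459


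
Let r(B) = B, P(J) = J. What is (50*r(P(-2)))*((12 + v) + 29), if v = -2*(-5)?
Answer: -5100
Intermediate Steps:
v = 10
(50*r(P(-2)))*((12 + v) + 29) = (50*(-2))*((12 + 10) + 29) = -100*(22 + 29) = -100*51 = -5100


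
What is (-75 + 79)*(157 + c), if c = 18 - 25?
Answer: 600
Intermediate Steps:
c = -7
(-75 + 79)*(157 + c) = (-75 + 79)*(157 - 7) = 4*150 = 600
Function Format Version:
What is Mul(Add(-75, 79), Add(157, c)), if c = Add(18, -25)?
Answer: 600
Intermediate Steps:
c = -7
Mul(Add(-75, 79), Add(157, c)) = Mul(Add(-75, 79), Add(157, -7)) = Mul(4, 150) = 600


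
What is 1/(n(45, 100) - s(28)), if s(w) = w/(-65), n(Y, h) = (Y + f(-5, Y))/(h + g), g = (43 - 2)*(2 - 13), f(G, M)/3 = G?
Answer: 585/202 ≈ 2.8960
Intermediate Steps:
f(G, M) = 3*G
g = -451 (g = 41*(-11) = -451)
n(Y, h) = (-15 + Y)/(-451 + h) (n(Y, h) = (Y + 3*(-5))/(h - 451) = (Y - 15)/(-451 + h) = (-15 + Y)/(-451 + h))
s(w) = -w/65 (s(w) = w*(-1/65) = -w/65)
1/(n(45, 100) - s(28)) = 1/((-15 + 45)/(-451 + 100) - (-1)*28/65) = 1/(30/(-351) - 1*(-28/65)) = 1/(-1/351*30 + 28/65) = 1/(-10/117 + 28/65) = 1/(202/585) = 585/202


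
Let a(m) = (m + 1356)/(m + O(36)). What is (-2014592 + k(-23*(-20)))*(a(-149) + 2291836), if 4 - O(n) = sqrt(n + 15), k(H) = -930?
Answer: -48441855153405489/10487 - 1216367527*sqrt(51)/10487 ≈ -4.6192e+12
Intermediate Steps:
O(n) = 4 - sqrt(15 + n) (O(n) = 4 - sqrt(n + 15) = 4 - sqrt(15 + n))
a(m) = (1356 + m)/(4 + m - sqrt(51)) (a(m) = (m + 1356)/(m + (4 - sqrt(15 + 36))) = (1356 + m)/(m + (4 - sqrt(51))) = (1356 + m)/(4 + m - sqrt(51)))
(-2014592 + k(-23*(-20)))*(a(-149) + 2291836) = (-2014592 - 930)*((1356 - 149)/(4 - 149 - sqrt(51)) + 2291836) = -2015522*(1207/(-145 - sqrt(51)) + 2291836) = -2015522*(2291836 + 1207/(-145 - sqrt(51))) = -4619245878392 - 2432735054/(-145 - sqrt(51))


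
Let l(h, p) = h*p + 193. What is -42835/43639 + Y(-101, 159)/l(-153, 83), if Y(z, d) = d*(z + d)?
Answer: -469066684/272874667 ≈ -1.7190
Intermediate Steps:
l(h, p) = 193 + h*p
Y(z, d) = d*(d + z)
-42835/43639 + Y(-101, 159)/l(-153, 83) = -42835/43639 + (159*(159 - 101))/(193 - 153*83) = -42835*1/43639 + (159*58)/(193 - 12699) = -42835/43639 + 9222/(-12506) = -42835/43639 + 9222*(-1/12506) = -42835/43639 - 4611/6253 = -469066684/272874667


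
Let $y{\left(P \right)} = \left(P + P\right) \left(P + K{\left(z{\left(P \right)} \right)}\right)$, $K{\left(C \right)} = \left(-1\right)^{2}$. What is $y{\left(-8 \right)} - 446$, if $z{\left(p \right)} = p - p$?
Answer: $-334$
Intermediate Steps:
$z{\left(p \right)} = 0$
$K{\left(C \right)} = 1$
$y{\left(P \right)} = 2 P \left(1 + P\right)$ ($y{\left(P \right)} = \left(P + P\right) \left(P + 1\right) = 2 P \left(1 + P\right)$)
$y{\left(-8 \right)} - 446 = 2 \left(-8\right) \left(1 - 8\right) - 446 = 2 \left(-8\right) \left(-7\right) - 446 = 112 - 446 = -334$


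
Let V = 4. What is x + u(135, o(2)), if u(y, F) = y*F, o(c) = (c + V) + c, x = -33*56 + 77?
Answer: -691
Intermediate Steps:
x = -1771 (x = -1848 + 77 = -1771)
o(c) = 4 + 2*c (o(c) = (c + 4) + c = (4 + c) + c = 4 + 2*c)
u(y, F) = F*y
x + u(135, o(2)) = -1771 + (4 + 2*2)*135 = -1771 + (4 + 4)*135 = -1771 + 8*135 = -1771 + 1080 = -691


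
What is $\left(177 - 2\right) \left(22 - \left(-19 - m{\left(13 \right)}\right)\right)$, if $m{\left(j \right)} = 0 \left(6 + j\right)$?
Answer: $7175$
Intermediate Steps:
$m{\left(j \right)} = 0$
$\left(177 - 2\right) \left(22 - \left(-19 - m{\left(13 \right)}\right)\right) = \left(177 - 2\right) \left(22 - \left(-19 - 0\right)\right) = 175 \left(22 + \left(19 - 0\right)\right) = 175 \left(22 + \left(19 + 0\right)\right) = 175 \left(22 + 19\right) = 175 \cdot 41 = 7175$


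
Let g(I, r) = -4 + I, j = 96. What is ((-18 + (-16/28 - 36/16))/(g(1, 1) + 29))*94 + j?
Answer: 7543/364 ≈ 20.723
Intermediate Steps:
((-18 + (-16/28 - 36/16))/(g(1, 1) + 29))*94 + j = ((-18 + (-16/28 - 36/16))/((-4 + 1) + 29))*94 + 96 = ((-18 + (-16*1/28 - 36*1/16))/(-3 + 29))*94 + 96 = ((-18 + (-4/7 - 9/4))/26)*94 + 96 = ((-18 - 79/28)*(1/26))*94 + 96 = -583/28*1/26*94 + 96 = -583/728*94 + 96 = -27401/364 + 96 = 7543/364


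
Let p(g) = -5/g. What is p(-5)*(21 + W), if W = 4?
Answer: 25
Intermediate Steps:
p(-5)*(21 + W) = (-5/(-5))*(21 + 4) = -5*(-⅕)*25 = 1*25 = 25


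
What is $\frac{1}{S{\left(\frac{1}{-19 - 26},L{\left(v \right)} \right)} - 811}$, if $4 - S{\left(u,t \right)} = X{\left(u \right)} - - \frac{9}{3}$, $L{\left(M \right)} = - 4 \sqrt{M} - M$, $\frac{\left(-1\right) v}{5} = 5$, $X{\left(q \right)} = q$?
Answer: $- \frac{45}{36449} \approx -0.0012346$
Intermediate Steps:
$v = -25$ ($v = \left(-5\right) 5 = -25$)
$L{\left(M \right)} = - M - 4 \sqrt{M}$
$S{\left(u,t \right)} = 1 - u$ ($S{\left(u,t \right)} = 4 - \left(u - - \frac{9}{3}\right) = 4 - \left(u - \left(-9\right) \frac{1}{3}\right) = 4 - \left(u - -3\right) = 4 - \left(u + 3\right) = 4 - \left(3 + u\right) = 1 - u$)
$\frac{1}{S{\left(\frac{1}{-19 - 26},L{\left(v \right)} \right)} - 811} = \frac{1}{\left(1 - \frac{1}{-19 - 26}\right) - 811} = \frac{1}{\left(1 - \frac{1}{-45}\right) - 811} = \frac{1}{\left(1 - - \frac{1}{45}\right) - 811} = \frac{1}{\left(1 + \frac{1}{45}\right) - 811} = \frac{1}{\frac{46}{45} - 811} = \frac{1}{- \frac{36449}{45}} = - \frac{45}{36449}$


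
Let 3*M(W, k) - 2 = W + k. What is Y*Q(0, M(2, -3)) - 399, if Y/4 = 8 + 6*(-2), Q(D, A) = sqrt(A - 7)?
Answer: -399 - 32*I*sqrt(15)/3 ≈ -399.0 - 41.312*I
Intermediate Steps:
M(W, k) = 2/3 + W/3 + k/3 (M(W, k) = 2/3 + (W + k)/3 = 2/3 + (W/3 + k/3) = 2/3 + W/3 + k/3)
Q(D, A) = sqrt(-7 + A)
Y = -16 (Y = 4*(8 + 6*(-2)) = 4*(8 - 12) = 4*(-4) = -16)
Y*Q(0, M(2, -3)) - 399 = -16*sqrt(-7 + (2/3 + (1/3)*2 + (1/3)*(-3))) - 399 = -16*sqrt(-7 + (2/3 + 2/3 - 1)) - 399 = -16*sqrt(-7 + 1/3) - 399 = -32*I*sqrt(15)/3 - 399 = -399 - 32*I*sqrt(15)/3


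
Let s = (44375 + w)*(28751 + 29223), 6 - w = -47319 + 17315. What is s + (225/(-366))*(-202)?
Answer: 263056162965/61 ≈ 4.3124e+9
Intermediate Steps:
w = 30010 (w = 6 - (-47319 + 17315) = 6 - 1*(-30004) = 6 + 30004 = 30010)
s = 4312395990 (s = (44375 + 30010)*(28751 + 29223) = 74385*57974 = 4312395990)
s + (225/(-366))*(-202) = 4312395990 + (225/(-366))*(-202) = 4312395990 + (225*(-1/366))*(-202) = 4312395990 - 75/122*(-202) = 4312395990 + 7575/61 = 263056162965/61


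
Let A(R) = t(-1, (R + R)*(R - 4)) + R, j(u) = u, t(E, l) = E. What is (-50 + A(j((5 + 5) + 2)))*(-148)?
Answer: 5772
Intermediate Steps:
A(R) = -1 + R
(-50 + A(j((5 + 5) + 2)))*(-148) = (-50 + (-1 + ((5 + 5) + 2)))*(-148) = (-50 + (-1 + (10 + 2)))*(-148) = (-50 + (-1 + 12))*(-148) = (-50 + 11)*(-148) = -39*(-148) = 5772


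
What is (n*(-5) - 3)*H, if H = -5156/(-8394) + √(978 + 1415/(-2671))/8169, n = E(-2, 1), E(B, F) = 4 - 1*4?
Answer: -2578/1399 - √6973508233/7273133 ≈ -1.8542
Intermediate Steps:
E(B, F) = 0 (E(B, F) = 4 - 4 = 0)
n = 0
H = 2578/4197 + √6973508233/21819399 (H = -5156*(-1/8394) + √(978 + 1415*(-1/2671))*(1/8169) = 2578/4197 + √(978 - 1415/2671)*(1/8169) = 2578/4197 + √(2610823/2671)*(1/8169) = 2578/4197 + (√6973508233/2671)*(1/8169) = 2578/4197 + √6973508233/21819399 ≈ 0.61808)
(n*(-5) - 3)*H = (0*(-5) - 3)*(2578/4197 + √6973508233/21819399) = (0 - 3)*(2578/4197 + √6973508233/21819399) = -3*(2578/4197 + √6973508233/21819399) = -2578/1399 - √6973508233/7273133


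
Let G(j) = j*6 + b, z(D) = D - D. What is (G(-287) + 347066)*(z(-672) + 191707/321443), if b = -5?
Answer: 66203903673/321443 ≈ 2.0596e+5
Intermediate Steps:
z(D) = 0
G(j) = -5 + 6*j (G(j) = j*6 - 5 = 6*j - 5 = -5 + 6*j)
(G(-287) + 347066)*(z(-672) + 191707/321443) = ((-5 + 6*(-287)) + 347066)*(0 + 191707/321443) = ((-5 - 1722) + 347066)*(0 + 191707*(1/321443)) = (-1727 + 347066)*(0 + 191707/321443) = 345339*(191707/321443) = 66203903673/321443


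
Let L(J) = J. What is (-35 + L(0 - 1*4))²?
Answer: 1521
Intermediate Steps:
(-35 + L(0 - 1*4))² = (-35 + (0 - 1*4))² = (-35 + (0 - 4))² = (-35 - 4)² = (-39)² = 1521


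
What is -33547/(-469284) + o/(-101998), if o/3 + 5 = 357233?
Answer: -249751213675/23933014716 ≈ -10.435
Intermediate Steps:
o = 1071684 (o = -15 + 3*357233 = -15 + 1071699 = 1071684)
-33547/(-469284) + o/(-101998) = -33547/(-469284) + 1071684/(-101998) = -33547*(-1/469284) + 1071684*(-1/101998) = 33547/469284 - 535842/50999 = -249751213675/23933014716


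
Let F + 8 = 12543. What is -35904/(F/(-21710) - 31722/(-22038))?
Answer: -52054813824/1249813 ≈ -41650.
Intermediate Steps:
F = 12535 (F = -8 + 12543 = 12535)
-35904/(F/(-21710) - 31722/(-22038)) = -35904/(12535/(-21710) - 31722/(-22038)) = -35904/(12535*(-1/21710) - 31722*(-1/22038)) = -35904/(-2507/4342 + 5287/3673) = -35904/13747943/15948166 = -35904*15948166/13747943 = -52054813824/1249813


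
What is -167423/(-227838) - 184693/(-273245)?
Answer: 87827581369/62255594310 ≈ 1.4108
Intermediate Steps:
-167423/(-227838) - 184693/(-273245) = -167423*(-1/227838) - 184693*(-1/273245) = 167423/227838 + 184693/273245 = 87827581369/62255594310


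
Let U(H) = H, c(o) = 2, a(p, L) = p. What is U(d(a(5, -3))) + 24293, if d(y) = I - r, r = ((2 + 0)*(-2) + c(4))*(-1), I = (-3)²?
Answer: 24300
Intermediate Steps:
I = 9
r = 2 (r = ((2 + 0)*(-2) + 2)*(-1) = (2*(-2) + 2)*(-1) = (-4 + 2)*(-1) = -2*(-1) = 2)
d(y) = 7 (d(y) = 9 - 1*2 = 9 - 2 = 7)
U(d(a(5, -3))) + 24293 = 7 + 24293 = 24300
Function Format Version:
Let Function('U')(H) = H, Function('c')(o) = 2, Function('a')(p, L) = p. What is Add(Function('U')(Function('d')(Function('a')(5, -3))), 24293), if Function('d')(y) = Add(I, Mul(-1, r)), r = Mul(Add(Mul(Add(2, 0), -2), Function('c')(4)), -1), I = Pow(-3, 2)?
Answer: 24300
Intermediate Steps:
I = 9
r = 2 (r = Mul(Add(Mul(Add(2, 0), -2), 2), -1) = Mul(Add(Mul(2, -2), 2), -1) = Mul(Add(-4, 2), -1) = Mul(-2, -1) = 2)
Function('d')(y) = 7 (Function('d')(y) = Add(9, Mul(-1, 2)) = Add(9, -2) = 7)
Add(Function('U')(Function('d')(Function('a')(5, -3))), 24293) = Add(7, 24293) = 24300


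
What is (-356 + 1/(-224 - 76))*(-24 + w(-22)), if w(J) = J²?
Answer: -2456423/15 ≈ -1.6376e+5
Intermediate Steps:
(-356 + 1/(-224 - 76))*(-24 + w(-22)) = (-356 + 1/(-224 - 76))*(-24 + (-22)²) = (-356 + 1/(-300))*(-24 + 484) = (-356 - 1/300)*460 = -106801/300*460 = -2456423/15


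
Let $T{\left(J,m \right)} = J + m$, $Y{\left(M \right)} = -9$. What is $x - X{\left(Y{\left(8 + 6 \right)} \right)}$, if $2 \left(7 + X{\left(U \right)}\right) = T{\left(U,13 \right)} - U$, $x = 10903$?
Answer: $\frac{21807}{2} \approx 10904.0$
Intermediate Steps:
$X{\left(U \right)} = - \frac{1}{2}$ ($X{\left(U \right)} = -7 + \frac{\left(U + 13\right) - U}{2} = -7 + \frac{\left(13 + U\right) - U}{2} = -7 + \frac{1}{2} \cdot 13 = -7 + \frac{13}{2} = - \frac{1}{2}$)
$x - X{\left(Y{\left(8 + 6 \right)} \right)} = 10903 - - \frac{1}{2} = 10903 + \frac{1}{2} = \frac{21807}{2}$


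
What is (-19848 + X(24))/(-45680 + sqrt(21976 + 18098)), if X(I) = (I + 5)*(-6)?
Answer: 457302480/1043311163 + 10011*sqrt(40074)/1043311163 ≈ 0.44024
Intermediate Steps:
X(I) = -30 - 6*I (X(I) = (5 + I)*(-6) = -30 - 6*I)
(-19848 + X(24))/(-45680 + sqrt(21976 + 18098)) = (-19848 + (-30 - 6*24))/(-45680 + sqrt(21976 + 18098)) = (-19848 + (-30 - 144))/(-45680 + sqrt(40074)) = (-19848 - 174)/(-45680 + sqrt(40074)) = -20022/(-45680 + sqrt(40074))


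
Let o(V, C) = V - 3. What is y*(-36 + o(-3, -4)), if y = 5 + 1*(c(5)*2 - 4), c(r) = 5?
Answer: -462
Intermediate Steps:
o(V, C) = -3 + V
y = 11 (y = 5 + 1*(5*2 - 4) = 5 + 1*(10 - 4) = 5 + 1*6 = 5 + 6 = 11)
y*(-36 + o(-3, -4)) = 11*(-36 + (-3 - 3)) = 11*(-36 - 6) = 11*(-42) = -462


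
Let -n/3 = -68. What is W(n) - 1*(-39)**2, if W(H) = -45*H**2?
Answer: -1874241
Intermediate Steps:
n = 204 (n = -3*(-68) = 204)
W(n) - 1*(-39)**2 = -45*204**2 - 1*(-39)**2 = -45*41616 - 1*1521 = -1872720 - 1521 = -1874241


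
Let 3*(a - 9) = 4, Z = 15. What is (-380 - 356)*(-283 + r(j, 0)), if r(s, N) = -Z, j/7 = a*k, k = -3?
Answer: 219328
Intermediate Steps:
a = 31/3 (a = 9 + (1/3)*4 = 9 + 4/3 = 31/3 ≈ 10.333)
j = -217 (j = 7*((31/3)*(-3)) = 7*(-31) = -217)
r(s, N) = -15 (r(s, N) = -1*15 = -15)
(-380 - 356)*(-283 + r(j, 0)) = (-380 - 356)*(-283 - 15) = -736*(-298) = 219328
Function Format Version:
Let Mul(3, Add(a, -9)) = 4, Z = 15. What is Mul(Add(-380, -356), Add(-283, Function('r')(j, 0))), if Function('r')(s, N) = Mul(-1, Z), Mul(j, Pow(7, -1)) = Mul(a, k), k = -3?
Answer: 219328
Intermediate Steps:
a = Rational(31, 3) (a = Add(9, Mul(Rational(1, 3), 4)) = Add(9, Rational(4, 3)) = Rational(31, 3) ≈ 10.333)
j = -217 (j = Mul(7, Mul(Rational(31, 3), -3)) = Mul(7, -31) = -217)
Function('r')(s, N) = -15 (Function('r')(s, N) = Mul(-1, 15) = -15)
Mul(Add(-380, -356), Add(-283, Function('r')(j, 0))) = Mul(Add(-380, -356), Add(-283, -15)) = Mul(-736, -298) = 219328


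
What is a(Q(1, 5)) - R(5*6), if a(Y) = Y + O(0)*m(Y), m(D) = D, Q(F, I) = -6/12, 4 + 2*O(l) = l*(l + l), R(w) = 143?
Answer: -285/2 ≈ -142.50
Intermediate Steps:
O(l) = -2 + l² (O(l) = -2 + (l*(l + l))/2 = -2 + (l*(2*l))/2 = -2 + (2*l²)/2 = -2 + l²)
Q(F, I) = -½ (Q(F, I) = -6*1/12 = -½)
a(Y) = -Y (a(Y) = Y + (-2 + 0²)*Y = Y + (-2 + 0)*Y = Y - 2*Y = -Y)
a(Q(1, 5)) - R(5*6) = -1*(-½) - 1*143 = ½ - 143 = -285/2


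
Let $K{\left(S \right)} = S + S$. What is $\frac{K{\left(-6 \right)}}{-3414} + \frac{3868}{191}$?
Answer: $\frac{2201274}{108679} \approx 20.255$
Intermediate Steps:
$K{\left(S \right)} = 2 S$
$\frac{K{\left(-6 \right)}}{-3414} + \frac{3868}{191} = \frac{2 \left(-6\right)}{-3414} + \frac{3868}{191} = \left(-12\right) \left(- \frac{1}{3414}\right) + 3868 \cdot \frac{1}{191} = \frac{2}{569} + \frac{3868}{191} = \frac{2201274}{108679}$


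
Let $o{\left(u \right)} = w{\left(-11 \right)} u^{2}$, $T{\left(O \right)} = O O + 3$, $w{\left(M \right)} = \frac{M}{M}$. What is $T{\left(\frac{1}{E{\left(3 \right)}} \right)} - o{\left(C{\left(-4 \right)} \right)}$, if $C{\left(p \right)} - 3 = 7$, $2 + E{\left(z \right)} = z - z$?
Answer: $- \frac{387}{4} \approx -96.75$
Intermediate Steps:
$E{\left(z \right)} = -2$ ($E{\left(z \right)} = -2 + \left(z - z\right) = -2 + 0 = -2$)
$w{\left(M \right)} = 1$
$C{\left(p \right)} = 10$ ($C{\left(p \right)} = 3 + 7 = 10$)
$T{\left(O \right)} = 3 + O^{2}$ ($T{\left(O \right)} = O^{2} + 3 = 3 + O^{2}$)
$o{\left(u \right)} = u^{2}$ ($o{\left(u \right)} = 1 u^{2} = u^{2}$)
$T{\left(\frac{1}{E{\left(3 \right)}} \right)} - o{\left(C{\left(-4 \right)} \right)} = \left(3 + \left(\frac{1}{-2}\right)^{2}\right) - 10^{2} = \left(3 + \left(- \frac{1}{2}\right)^{2}\right) - 100 = \left(3 + \frac{1}{4}\right) - 100 = \frac{13}{4} - 100 = - \frac{387}{4}$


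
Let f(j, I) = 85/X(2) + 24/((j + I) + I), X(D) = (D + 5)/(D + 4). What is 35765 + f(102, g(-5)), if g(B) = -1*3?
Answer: 1003467/28 ≈ 35838.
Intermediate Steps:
g(B) = -3
X(D) = (5 + D)/(4 + D)
f(j, I) = 510/7 + 24/(j + 2*I) (f(j, I) = 85/(((5 + 2)/(4 + 2))) + 24/((j + I) + I) = 85/((7/6)) + 24/((I + j) + I) = 85/(((⅙)*7)) + 24/(j + 2*I) = 85/(7/6) + 24/(j + 2*I) = 85*(6/7) + 24/(j + 2*I) = 510/7 + 24/(j + 2*I))
35765 + f(102, g(-5)) = 35765 + 6*(28 + 85*102 + 170*(-3))/(7*(102 + 2*(-3))) = 35765 + 6*(28 + 8670 - 510)/(7*(102 - 6)) = 35765 + (6/7)*8188/96 = 35765 + (6/7)*(1/96)*8188 = 35765 + 2047/28 = 1003467/28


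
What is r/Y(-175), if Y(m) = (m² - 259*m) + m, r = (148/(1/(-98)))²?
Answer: 30052288/10825 ≈ 2776.2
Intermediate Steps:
r = 210366016 (r = (148/(-1/98))² = (148*(-98))² = (-14504)² = 210366016)
Y(m) = m² - 258*m
r/Y(-175) = 210366016/((-175*(-258 - 175))) = 210366016/((-175*(-433))) = 210366016/75775 = 210366016*(1/75775) = 30052288/10825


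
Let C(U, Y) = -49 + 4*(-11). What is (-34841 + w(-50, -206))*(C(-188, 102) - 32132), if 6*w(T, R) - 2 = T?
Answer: 1123009025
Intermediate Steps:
C(U, Y) = -93 (C(U, Y) = -49 - 44 = -93)
w(T, R) = 1/3 + T/6
(-34841 + w(-50, -206))*(C(-188, 102) - 32132) = (-34841 + (1/3 + (1/6)*(-50)))*(-93 - 32132) = (-34841 + (1/3 - 25/3))*(-32225) = (-34841 - 8)*(-32225) = -34849*(-32225) = 1123009025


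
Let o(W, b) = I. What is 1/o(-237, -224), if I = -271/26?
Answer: -26/271 ≈ -0.095941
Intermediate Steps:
I = -271/26 (I = -271*1/26 = -271/26 ≈ -10.423)
o(W, b) = -271/26
1/o(-237, -224) = 1/(-271/26) = -26/271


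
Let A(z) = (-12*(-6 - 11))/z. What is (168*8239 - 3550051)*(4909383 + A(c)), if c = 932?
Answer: -2477542171624710/233 ≈ -1.0633e+13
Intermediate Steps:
A(z) = 204/z (A(z) = (-12*(-17))/z = 204/z)
(168*8239 - 3550051)*(4909383 + A(c)) = (168*8239 - 3550051)*(4909383 + 204/932) = (1384152 - 3550051)*(4909383 + 204*(1/932)) = -2165899*(4909383 + 51/233) = -2165899*1143886290/233 = -2477542171624710/233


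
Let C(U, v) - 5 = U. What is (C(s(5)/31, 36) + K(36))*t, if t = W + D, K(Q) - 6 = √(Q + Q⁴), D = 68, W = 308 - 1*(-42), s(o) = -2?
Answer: 141702/31 + 2508*√46657 ≈ 5.4631e+5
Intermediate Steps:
W = 350 (W = 308 + 42 = 350)
C(U, v) = 5 + U
K(Q) = 6 + √(Q + Q⁴)
t = 418 (t = 350 + 68 = 418)
(C(s(5)/31, 36) + K(36))*t = ((5 - 2/31) + (6 + √(36 + 36⁴)))*418 = ((5 - 2*1/31) + (6 + √(36 + 1679616)))*418 = ((5 - 2/31) + (6 + √1679652))*418 = (153/31 + (6 + 6*√46657))*418 = (339/31 + 6*√46657)*418 = 141702/31 + 2508*√46657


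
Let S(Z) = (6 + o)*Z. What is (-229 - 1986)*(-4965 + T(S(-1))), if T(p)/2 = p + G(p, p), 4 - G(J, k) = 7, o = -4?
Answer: 11019625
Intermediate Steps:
G(J, k) = -3 (G(J, k) = 4 - 1*7 = 4 - 7 = -3)
S(Z) = 2*Z (S(Z) = (6 - 4)*Z = 2*Z)
T(p) = -6 + 2*p (T(p) = 2*(p - 3) = 2*(-3 + p) = -6 + 2*p)
(-229 - 1986)*(-4965 + T(S(-1))) = (-229 - 1986)*(-4965 + (-6 + 2*(2*(-1)))) = -2215*(-4965 + (-6 + 2*(-2))) = -2215*(-4965 + (-6 - 4)) = -2215*(-4965 - 10) = -2215*(-4975) = 11019625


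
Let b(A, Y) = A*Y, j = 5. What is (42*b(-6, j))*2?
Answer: -2520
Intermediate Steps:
(42*b(-6, j))*2 = (42*(-6*5))*2 = (42*(-30))*2 = -1260*2 = -2520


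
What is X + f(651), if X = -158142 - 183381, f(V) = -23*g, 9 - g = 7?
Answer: -341569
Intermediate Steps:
g = 2 (g = 9 - 1*7 = 9 - 7 = 2)
f(V) = -46 (f(V) = -23*2 = -46)
X = -341523
X + f(651) = -341523 - 46 = -341569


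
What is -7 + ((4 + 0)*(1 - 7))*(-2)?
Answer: 41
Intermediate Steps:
-7 + ((4 + 0)*(1 - 7))*(-2) = -7 + (4*(-6))*(-2) = -7 - 24*(-2) = -7 + 48 = 41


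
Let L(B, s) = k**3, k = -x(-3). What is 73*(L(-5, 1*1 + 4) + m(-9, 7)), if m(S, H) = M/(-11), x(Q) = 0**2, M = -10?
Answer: 730/11 ≈ 66.364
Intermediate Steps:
x(Q) = 0
m(S, H) = 10/11 (m(S, H) = -10/(-11) = -10*(-1/11) = 10/11)
k = 0 (k = -1*0 = 0)
L(B, s) = 0 (L(B, s) = 0**3 = 0)
73*(L(-5, 1*1 + 4) + m(-9, 7)) = 73*(0 + 10/11) = 73*(10/11) = 730/11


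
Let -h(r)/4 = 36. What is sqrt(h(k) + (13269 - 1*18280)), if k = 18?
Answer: I*sqrt(5155) ≈ 71.798*I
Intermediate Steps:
h(r) = -144 (h(r) = -4*36 = -144)
sqrt(h(k) + (13269 - 1*18280)) = sqrt(-144 + (13269 - 1*18280)) = sqrt(-144 + (13269 - 18280)) = sqrt(-144 - 5011) = sqrt(-5155) = I*sqrt(5155)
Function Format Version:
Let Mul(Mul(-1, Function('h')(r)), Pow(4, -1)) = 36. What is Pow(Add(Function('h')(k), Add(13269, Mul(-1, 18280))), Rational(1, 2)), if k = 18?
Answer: Mul(I, Pow(5155, Rational(1, 2))) ≈ Mul(71.798, I)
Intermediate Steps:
Function('h')(r) = -144 (Function('h')(r) = Mul(-4, 36) = -144)
Pow(Add(Function('h')(k), Add(13269, Mul(-1, 18280))), Rational(1, 2)) = Pow(Add(-144, Add(13269, Mul(-1, 18280))), Rational(1, 2)) = Pow(Add(-144, Add(13269, -18280)), Rational(1, 2)) = Pow(Add(-144, -5011), Rational(1, 2)) = Pow(-5155, Rational(1, 2)) = Mul(I, Pow(5155, Rational(1, 2)))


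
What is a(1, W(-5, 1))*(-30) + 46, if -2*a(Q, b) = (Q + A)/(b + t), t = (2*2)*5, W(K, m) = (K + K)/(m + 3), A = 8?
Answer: 376/7 ≈ 53.714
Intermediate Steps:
W(K, m) = 2*K/(3 + m) (W(K, m) = (2*K)/(3 + m) = 2*K/(3 + m))
t = 20 (t = 4*5 = 20)
a(Q, b) = -(8 + Q)/(2*(20 + b)) (a(Q, b) = -(Q + 8)/(2*(b + 20)) = -(8 + Q)/(2*(20 + b)))
a(1, W(-5, 1))*(-30) + 46 = ((-8 - 1*1)/(2*(20 + 2*(-5)/(3 + 1))))*(-30) + 46 = ((-8 - 1)/(2*(20 + 2*(-5)/4)))*(-30) + 46 = ((½)*(-9)/(20 + 2*(-5)*(¼)))*(-30) + 46 = ((½)*(-9)/(20 - 5/2))*(-30) + 46 = ((½)*(-9)/(35/2))*(-30) + 46 = ((½)*(2/35)*(-9))*(-30) + 46 = -9/35*(-30) + 46 = 54/7 + 46 = 376/7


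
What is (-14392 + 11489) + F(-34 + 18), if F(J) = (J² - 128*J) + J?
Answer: -615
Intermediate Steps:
F(J) = J² - 127*J
(-14392 + 11489) + F(-34 + 18) = (-14392 + 11489) + (-34 + 18)*(-127 + (-34 + 18)) = -2903 - 16*(-127 - 16) = -2903 - 16*(-143) = -2903 + 2288 = -615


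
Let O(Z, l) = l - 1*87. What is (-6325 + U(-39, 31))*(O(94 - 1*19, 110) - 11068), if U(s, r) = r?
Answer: 69517230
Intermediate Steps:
O(Z, l) = -87 + l (O(Z, l) = l - 87 = -87 + l)
(-6325 + U(-39, 31))*(O(94 - 1*19, 110) - 11068) = (-6325 + 31)*((-87 + 110) - 11068) = -6294*(23 - 11068) = -6294*(-11045) = 69517230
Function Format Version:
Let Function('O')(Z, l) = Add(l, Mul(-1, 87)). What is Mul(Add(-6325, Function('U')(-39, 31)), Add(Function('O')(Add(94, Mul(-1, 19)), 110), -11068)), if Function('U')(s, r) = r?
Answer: 69517230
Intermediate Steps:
Function('O')(Z, l) = Add(-87, l) (Function('O')(Z, l) = Add(l, -87) = Add(-87, l))
Mul(Add(-6325, Function('U')(-39, 31)), Add(Function('O')(Add(94, Mul(-1, 19)), 110), -11068)) = Mul(Add(-6325, 31), Add(Add(-87, 110), -11068)) = Mul(-6294, Add(23, -11068)) = Mul(-6294, -11045) = 69517230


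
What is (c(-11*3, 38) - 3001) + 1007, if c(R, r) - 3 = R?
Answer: -2024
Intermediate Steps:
c(R, r) = 3 + R
(c(-11*3, 38) - 3001) + 1007 = ((3 - 11*3) - 3001) + 1007 = ((3 - 33) - 3001) + 1007 = (-30 - 3001) + 1007 = -3031 + 1007 = -2024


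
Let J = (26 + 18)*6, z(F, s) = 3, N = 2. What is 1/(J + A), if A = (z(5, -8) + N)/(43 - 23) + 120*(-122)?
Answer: -4/57503 ≈ -6.9562e-5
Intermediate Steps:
A = -58559/4 (A = (3 + 2)/(43 - 23) + 120*(-122) = 5/20 - 14640 = 5*(1/20) - 14640 = ¼ - 14640 = -58559/4 ≈ -14640.)
J = 264 (J = 44*6 = 264)
1/(J + A) = 1/(264 - 58559/4) = 1/(-57503/4) = -4/57503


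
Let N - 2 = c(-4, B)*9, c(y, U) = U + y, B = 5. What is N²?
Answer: 121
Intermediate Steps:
N = 11 (N = 2 + (5 - 4)*9 = 2 + 1*9 = 2 + 9 = 11)
N² = 11² = 121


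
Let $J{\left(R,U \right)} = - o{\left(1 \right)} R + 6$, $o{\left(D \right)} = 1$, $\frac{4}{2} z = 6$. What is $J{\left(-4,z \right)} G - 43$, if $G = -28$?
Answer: $-323$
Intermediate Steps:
$z = 3$ ($z = \frac{1}{2} \cdot 6 = 3$)
$J{\left(R,U \right)} = 6 - R$ ($J{\left(R,U \right)} = \left(-1\right) 1 R + 6 = - R + 6 = 6 - R$)
$J{\left(-4,z \right)} G - 43 = \left(6 - -4\right) \left(-28\right) - 43 = \left(6 + 4\right) \left(-28\right) - 43 = 10 \left(-28\right) - 43 = -280 - 43 = -323$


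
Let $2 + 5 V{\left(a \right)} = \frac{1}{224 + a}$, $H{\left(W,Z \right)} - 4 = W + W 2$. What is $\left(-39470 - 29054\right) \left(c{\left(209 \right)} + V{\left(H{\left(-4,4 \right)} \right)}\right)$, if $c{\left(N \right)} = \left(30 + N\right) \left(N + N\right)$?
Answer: $- \frac{1848327471499}{270} \approx -6.8457 \cdot 10^{9}$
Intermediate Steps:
$H{\left(W,Z \right)} = 4 + 3 W$ ($H{\left(W,Z \right)} = 4 + \left(W + W 2\right) = 4 + \left(W + 2 W\right) = 4 + 3 W$)
$V{\left(a \right)} = - \frac{2}{5} + \frac{1}{5 \left(224 + a\right)}$
$c{\left(N \right)} = 2 N \left(30 + N\right)$ ($c{\left(N \right)} = \left(30 + N\right) 2 N = 2 N \left(30 + N\right)$)
$\left(-39470 - 29054\right) \left(c{\left(209 \right)} + V{\left(H{\left(-4,4 \right)} \right)}\right) = \left(-39470 - 29054\right) \left(2 \cdot 209 \left(30 + 209\right) + \frac{-447 - 2 \left(4 + 3 \left(-4\right)\right)}{5 \left(224 + \left(4 + 3 \left(-4\right)\right)\right)}\right) = - 68524 \left(2 \cdot 209 \cdot 239 + \frac{-447 - 2 \left(4 - 12\right)}{5 \left(224 + \left(4 - 12\right)\right)}\right) = - 68524 \left(99902 + \frac{-447 - -16}{5 \left(224 - 8\right)}\right) = - 68524 \left(99902 + \frac{-447 + 16}{5 \cdot 216}\right) = - 68524 \left(99902 + \frac{1}{5} \cdot \frac{1}{216} \left(-431\right)\right) = - 68524 \left(99902 - \frac{431}{1080}\right) = \left(-68524\right) \frac{107893729}{1080} = - \frac{1848327471499}{270}$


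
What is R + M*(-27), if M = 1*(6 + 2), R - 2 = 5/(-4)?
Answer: -861/4 ≈ -215.25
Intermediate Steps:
R = 3/4 (R = 2 + 5/(-4) = 2 + 5*(-1/4) = 2 - 5/4 = 3/4 ≈ 0.75000)
M = 8 (M = 1*8 = 8)
R + M*(-27) = 3/4 + 8*(-27) = 3/4 - 216 = -861/4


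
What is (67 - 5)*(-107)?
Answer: -6634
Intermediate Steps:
(67 - 5)*(-107) = 62*(-107) = -6634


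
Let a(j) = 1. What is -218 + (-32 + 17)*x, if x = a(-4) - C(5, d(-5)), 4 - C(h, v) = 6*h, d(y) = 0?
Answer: -623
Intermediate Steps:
C(h, v) = 4 - 6*h
x = 27 (x = 1 - (4 - 6*5) = 1 - (4 - 30) = 1 - 1*(-26) = 1 + 26 = 27)
-218 + (-32 + 17)*x = -218 + (-32 + 17)*27 = -218 - 15*27 = -218 - 405 = -623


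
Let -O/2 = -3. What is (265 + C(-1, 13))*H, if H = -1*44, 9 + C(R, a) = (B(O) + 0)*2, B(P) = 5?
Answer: -11704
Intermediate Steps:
O = 6 (O = -2*(-3) = 6)
C(R, a) = 1 (C(R, a) = -9 + (5 + 0)*2 = -9 + 5*2 = -9 + 10 = 1)
H = -44
(265 + C(-1, 13))*H = (265 + 1)*(-44) = 266*(-44) = -11704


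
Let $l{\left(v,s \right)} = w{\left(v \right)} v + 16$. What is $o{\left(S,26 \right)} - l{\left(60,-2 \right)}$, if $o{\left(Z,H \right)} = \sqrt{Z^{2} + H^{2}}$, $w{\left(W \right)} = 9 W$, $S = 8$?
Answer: $-32416 + 2 \sqrt{185} \approx -32389.0$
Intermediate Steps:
$l{\left(v,s \right)} = 16 + 9 v^{2}$ ($l{\left(v,s \right)} = 9 v v + 16 = 9 v^{2} + 16 = 16 + 9 v^{2}$)
$o{\left(Z,H \right)} = \sqrt{H^{2} + Z^{2}}$
$o{\left(S,26 \right)} - l{\left(60,-2 \right)} = \sqrt{26^{2} + 8^{2}} - \left(16 + 9 \cdot 60^{2}\right) = \sqrt{676 + 64} - \left(16 + 9 \cdot 3600\right) = \sqrt{740} - \left(16 + 32400\right) = 2 \sqrt{185} - 32416 = -32416 + 2 \sqrt{185}$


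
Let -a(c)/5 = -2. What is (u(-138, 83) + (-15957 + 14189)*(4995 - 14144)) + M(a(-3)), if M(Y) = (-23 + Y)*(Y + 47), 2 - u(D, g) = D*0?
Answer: 16174693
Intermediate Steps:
a(c) = 10 (a(c) = -5*(-2) = 10)
u(D, g) = 2 (u(D, g) = 2 - D*0 = 2 - 1*0 = 2 + 0 = 2)
M(Y) = (-23 + Y)*(47 + Y)
(u(-138, 83) + (-15957 + 14189)*(4995 - 14144)) + M(a(-3)) = (2 + (-15957 + 14189)*(4995 - 14144)) + (-1081 + 10² + 24*10) = (2 - 1768*(-9149)) + (-1081 + 100 + 240) = (2 + 16175432) - 741 = 16175434 - 741 = 16174693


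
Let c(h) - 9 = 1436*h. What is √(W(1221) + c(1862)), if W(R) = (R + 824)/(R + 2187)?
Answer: √1940952312849/852 ≈ 1635.2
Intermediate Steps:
c(h) = 9 + 1436*h
W(R) = (824 + R)/(2187 + R)
√(W(1221) + c(1862)) = √((824 + 1221)/(2187 + 1221) + (9 + 1436*1862)) = √(2045/3408 + (9 + 2673832)) = √((1/3408)*2045 + 2673841) = √(2045/3408 + 2673841) = √(9112452173/3408) = √1940952312849/852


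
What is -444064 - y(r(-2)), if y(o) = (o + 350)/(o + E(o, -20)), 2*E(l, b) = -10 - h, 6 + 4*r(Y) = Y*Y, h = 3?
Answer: -6216197/14 ≈ -4.4401e+5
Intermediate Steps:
r(Y) = -3/2 + Y²/4 (r(Y) = -3/2 + (Y*Y)/4 = -3/2 + Y²/4)
E(l, b) = -13/2 (E(l, b) = (-10 - 1*3)/2 = (-10 - 3)/2 = (½)*(-13) = -13/2)
y(o) = (350 + o)/(-13/2 + o) (y(o) = (o + 350)/(o - 13/2) = (350 + o)/(-13/2 + o))
-444064 - y(r(-2)) = -444064 - 2*(350 + (-3/2 + (¼)*(-2)²))/(-13 + 2*(-3/2 + (¼)*(-2)²)) = -444064 - 2*(350 + (-3/2 + (¼)*4))/(-13 + 2*(-3/2 + (¼)*4)) = -444064 - 2*(350 + (-3/2 + 1))/(-13 + 2*(-3/2 + 1)) = -444064 - 2*(350 - ½)/(-13 + 2*(-½)) = -444064 - 2*699/((-13 - 1)*2) = -444064 - 2*699/((-14)*2) = -444064 - 2*(-1)*699/(14*2) = -444064 - 1*(-699/14) = -444064 + 699/14 = -6216197/14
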